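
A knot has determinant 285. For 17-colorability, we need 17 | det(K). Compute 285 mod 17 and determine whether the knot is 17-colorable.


Step 1: A knot is p-colorable if and only if p divides its determinant.
Step 2: Compute 285 mod 17.
285 = 16 * 17 + 13
Step 3: 285 mod 17 = 13
Step 4: The knot is 17-colorable: no

13


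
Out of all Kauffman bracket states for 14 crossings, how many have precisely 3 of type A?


We choose which 3 of 14 crossings get A-smoothings.
C(14, 3) = 14! / (3! * 11!)
= 364

364


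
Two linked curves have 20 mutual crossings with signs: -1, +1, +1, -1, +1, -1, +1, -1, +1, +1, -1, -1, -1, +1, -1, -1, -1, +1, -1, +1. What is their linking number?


Step 1: Count positive crossings: 9
Step 2: Count negative crossings: 11
Step 3: Sum of signs = 9 - 11 = -2
Step 4: Linking number = sum/2 = -2/2 = -1

-1


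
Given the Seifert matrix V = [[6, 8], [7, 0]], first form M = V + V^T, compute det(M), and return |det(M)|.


Step 1: Form V + V^T where V = [[6, 8], [7, 0]]
  V^T = [[6, 7], [8, 0]]
  V + V^T = [[12, 15], [15, 0]]
Step 2: det(V + V^T) = 12*0 - 15*15
  = 0 - 225 = -225
Step 3: Knot determinant = |det(V + V^T)| = |-225| = 225

225


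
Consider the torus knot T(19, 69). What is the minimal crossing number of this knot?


For a torus knot T(p, q) with gcd(p,q)=1,
the crossing number is min(p*(q-1), q*(p-1)).
p*(q-1) = 19*68 = 1292
q*(p-1) = 69*18 = 1242
min(1292, 1242) = 1242

1242


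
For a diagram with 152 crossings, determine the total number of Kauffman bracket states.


Each crossing contributes 2 choices (A-smoothing or B-smoothing).
Total states = 2^152 = 5708990770823839524233143877797980545530986496

5708990770823839524233143877797980545530986496


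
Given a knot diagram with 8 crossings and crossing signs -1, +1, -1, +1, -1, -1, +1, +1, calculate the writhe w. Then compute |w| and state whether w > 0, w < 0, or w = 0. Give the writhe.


Step 1: Count positive crossings (+1).
Positive crossings: 4
Step 2: Count negative crossings (-1).
Negative crossings: 4
Step 3: Writhe = (positive) - (negative)
w = 4 - 4 = 0
Step 4: |w| = 0, and w is zero

0


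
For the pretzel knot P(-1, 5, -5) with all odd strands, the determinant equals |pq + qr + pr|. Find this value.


Step 1: Compute pq + qr + pr.
pq = (-1)*5 = -5
qr = 5*(-5) = -25
pr = (-1)*(-5) = 5
pq + qr + pr = -5 + (-25) + 5 = -25
Step 2: Take absolute value.
det(P(-1,5,-5)) = |-25| = 25

25


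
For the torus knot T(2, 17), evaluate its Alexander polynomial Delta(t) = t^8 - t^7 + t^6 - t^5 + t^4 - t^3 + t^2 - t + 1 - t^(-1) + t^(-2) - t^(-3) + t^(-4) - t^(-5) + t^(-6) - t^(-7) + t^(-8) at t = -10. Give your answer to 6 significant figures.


Substituting t = -10 into Delta(t) = t^8 - t^7 + t^6 - t^5 + t^4 - t^3 + t^2 - t + 1 - t^(-1) + t^(-2) - t^(-3) + t^(-4) - t^(-5) + t^(-6) - t^(-7) + t^(-8):
Term values: (100000000) + (10000000) + (1000000) + (100000) + (10000) + (1000) + (100) + (10) + (1) + (0.1) + (0.01) + (0.001) + (0.0001) + (1e-05) + (1e-06) + (1e-07) + (1e-08)
Sum = 111111111.1
Rounded to 6 significant figures: 1.11111e+08

1.11111e+08


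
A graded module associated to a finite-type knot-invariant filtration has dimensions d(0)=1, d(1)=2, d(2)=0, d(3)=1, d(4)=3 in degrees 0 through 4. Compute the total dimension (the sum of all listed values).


Total dimension = d(0) + d(1) + ... + d(4)
= 1 + 2 + 0 + 1 + 3
= 7

7


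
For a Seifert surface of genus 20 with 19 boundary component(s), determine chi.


chi = 2 - 2g - b
= 2 - 2*20 - 19
= 2 - 40 - 19 = -57

-57


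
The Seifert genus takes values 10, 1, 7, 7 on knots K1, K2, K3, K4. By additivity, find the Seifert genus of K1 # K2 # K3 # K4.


The Seifert genus is additive under connected sum.
Seifert genus(K1 # K2 # K3 # K4) = (10) + (1) + (7) + (7)
= 25

25


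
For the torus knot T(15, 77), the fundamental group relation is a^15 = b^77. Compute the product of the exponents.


The relation is a^15 = b^77.
Product of exponents = 15 * 77
= 1155

1155


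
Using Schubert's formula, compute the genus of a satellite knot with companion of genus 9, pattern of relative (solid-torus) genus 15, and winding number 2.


Schubert: g(satellite) = g_rel(pattern) + |winding| * g(companion),
where g_rel(pattern) is the genus of the pattern relative to the solid torus.
= 15 + 2 * 9
= 15 + 18 = 33

33


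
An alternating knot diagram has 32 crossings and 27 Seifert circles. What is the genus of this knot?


For alternating knots, g = (c - s + 1)/2.
= (32 - 27 + 1)/2
= 6/2 = 3

3


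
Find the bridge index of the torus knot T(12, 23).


The bridge number of T(p,q) is min(p,q).
min(12, 23) = 12

12


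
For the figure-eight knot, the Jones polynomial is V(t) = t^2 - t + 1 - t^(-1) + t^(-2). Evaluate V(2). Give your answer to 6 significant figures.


Substituting t = 2 into V(t) = t^2 - t + 1 - t^(-1) + t^(-2):
  (+)t^(2) = 4
  (-)t^(1) = -2
  (+)t^(0) = 1
  (-)t^(-1) = -0.5
  (+)t^(-2) = 0.25
Sum = (4) + (-2) + (1) + (-0.5) + (0.25)
= 2.75
Rounded to 6 significant figures: 2.75

2.75


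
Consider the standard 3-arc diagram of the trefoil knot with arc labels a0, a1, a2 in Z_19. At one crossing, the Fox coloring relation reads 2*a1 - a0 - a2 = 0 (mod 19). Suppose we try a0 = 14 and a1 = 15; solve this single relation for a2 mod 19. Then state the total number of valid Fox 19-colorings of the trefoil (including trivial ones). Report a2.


Step 1: Apply the given crossing relation 2*a1 - a0 - a2 = 0 (mod 19).
  a2 = 2*a1 - a0 mod 19
  a2 = 2*15 - 14 mod 19
  a2 = 30 - 14 mod 19
  a2 = 16 mod 19 = 16
Step 2: The trefoil has determinant 3.
  Number of Fox p-colorings (p prime) is p^2 if p = 3, else p.
  Since 19 does not divide 3, only trivial (constant) colorings exist.
  (So the trial a0 = 14, a1 = 15 with a0 != a1 does NOT extend to a valid coloring of the whole trefoil: the other two crossing relations require 3*(a1 - a0) = 0 (mod 19), which fails.)
  Total colorings = 19
Step 3: a2 = 16, total Fox 19-colorings = 19

16


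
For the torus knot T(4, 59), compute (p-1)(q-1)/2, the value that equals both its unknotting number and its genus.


For a torus knot T(p,q), both the unknotting number and genus equal (p-1)(q-1)/2.
= (4-1)(59-1)/2
= 3*58/2
= 174/2 = 87

87


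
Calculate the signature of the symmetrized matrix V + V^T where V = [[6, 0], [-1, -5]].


Step 1: V + V^T = [[12, -1], [-1, -10]]
Step 2: trace = 2, det = -121
Step 3: Discriminant = 2^2 - 4*(-121) = 488
Step 4: Eigenvalues: 12.0454, -10.0454
Step 5: Signature = (# positive eigenvalues) - (# negative eigenvalues) = 0

0


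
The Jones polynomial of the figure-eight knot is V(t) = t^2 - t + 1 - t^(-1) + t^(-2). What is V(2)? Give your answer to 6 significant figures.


Substituting t = 2 into V(t) = t^2 - t + 1 - t^(-1) + t^(-2):
  (+)t^(2) = 4
  (-)t^(1) = -2
  (+)t^(0) = 1
  (-)t^(-1) = -0.5
  (+)t^(-2) = 0.25
Sum = (4) + (-2) + (1) + (-0.5) + (0.25)
= 2.75
Rounded to 6 significant figures: 2.75

2.75


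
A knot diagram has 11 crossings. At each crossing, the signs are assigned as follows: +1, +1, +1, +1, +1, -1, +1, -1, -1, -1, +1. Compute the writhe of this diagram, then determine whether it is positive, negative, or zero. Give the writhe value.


Step 1: Count positive crossings (+1).
Positive crossings: 7
Step 2: Count negative crossings (-1).
Negative crossings: 4
Step 3: Writhe = (positive) - (negative)
w = 7 - 4 = 3
Step 4: |w| = 3, and w is positive

3


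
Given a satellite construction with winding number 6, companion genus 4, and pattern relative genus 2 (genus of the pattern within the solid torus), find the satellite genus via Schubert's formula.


Schubert: g(satellite) = g_rel(pattern) + |winding| * g(companion),
where g_rel(pattern) is the genus of the pattern relative to the solid torus.
= 2 + 6 * 4
= 2 + 24 = 26

26


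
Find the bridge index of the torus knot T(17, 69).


The bridge number of T(p,q) is min(p,q).
min(17, 69) = 17

17


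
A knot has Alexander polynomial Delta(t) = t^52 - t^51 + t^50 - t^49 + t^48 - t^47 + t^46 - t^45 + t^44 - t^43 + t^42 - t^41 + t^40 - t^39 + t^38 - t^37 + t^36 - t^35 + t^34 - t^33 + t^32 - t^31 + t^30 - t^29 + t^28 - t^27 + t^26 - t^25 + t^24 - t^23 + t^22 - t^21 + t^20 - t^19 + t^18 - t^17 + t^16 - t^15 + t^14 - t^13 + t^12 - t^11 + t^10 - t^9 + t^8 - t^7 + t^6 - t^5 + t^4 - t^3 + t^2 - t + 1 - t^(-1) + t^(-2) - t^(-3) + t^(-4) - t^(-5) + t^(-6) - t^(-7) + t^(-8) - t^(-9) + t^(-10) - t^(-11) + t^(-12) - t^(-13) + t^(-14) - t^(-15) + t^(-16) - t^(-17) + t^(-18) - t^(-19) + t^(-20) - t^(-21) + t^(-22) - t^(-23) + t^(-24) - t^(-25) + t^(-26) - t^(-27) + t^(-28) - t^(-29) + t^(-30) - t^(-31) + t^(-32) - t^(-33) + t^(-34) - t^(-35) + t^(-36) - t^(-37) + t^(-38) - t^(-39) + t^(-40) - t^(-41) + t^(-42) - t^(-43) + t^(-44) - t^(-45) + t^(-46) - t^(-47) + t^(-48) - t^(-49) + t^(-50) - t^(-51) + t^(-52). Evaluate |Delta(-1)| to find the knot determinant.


Step 1: The polynomial has 105 terms with alternating signs, exponents from 52 down to -52.
Step 2: Substitute t = -1. The i-th term has coefficient (-1)^i and exponent (m-i),
  so its value is (-1)^i * (-1)^(m-i) = (-1)^m = 1 for every i.
Step 3: All 105 terms equal 1, so Delta(-1) = 105 * (1) = 105
Step 4: |Delta(-1)| = 105

105


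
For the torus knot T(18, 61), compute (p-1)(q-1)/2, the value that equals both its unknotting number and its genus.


For a torus knot T(p,q), both the unknotting number and genus equal (p-1)(q-1)/2.
= (18-1)(61-1)/2
= 17*60/2
= 1020/2 = 510

510


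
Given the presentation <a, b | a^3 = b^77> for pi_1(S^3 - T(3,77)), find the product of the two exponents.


The relation is a^3 = b^77.
Product of exponents = 3 * 77
= 231

231


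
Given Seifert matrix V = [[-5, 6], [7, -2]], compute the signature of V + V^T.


Step 1: V + V^T = [[-10, 13], [13, -4]]
Step 2: trace = -14, det = -129
Step 3: Discriminant = (-14)^2 - 4*(-129) = 712
Step 4: Eigenvalues: 6.34166, -20.3417
Step 5: Signature = (# positive eigenvalues) - (# negative eigenvalues) = 0

0


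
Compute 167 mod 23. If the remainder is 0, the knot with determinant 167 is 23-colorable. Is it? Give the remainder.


Step 1: A knot is p-colorable if and only if p divides its determinant.
Step 2: Compute 167 mod 23.
167 = 7 * 23 + 6
Step 3: 167 mod 23 = 6
Step 4: The knot is 23-colorable: no

6


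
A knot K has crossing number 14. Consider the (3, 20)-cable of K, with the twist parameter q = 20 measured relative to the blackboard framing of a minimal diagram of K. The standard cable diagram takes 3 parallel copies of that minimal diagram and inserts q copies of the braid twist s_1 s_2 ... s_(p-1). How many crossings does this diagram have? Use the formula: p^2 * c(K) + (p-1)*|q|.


Step 1: Each of the c(K) crossings of the companion diagram becomes p*p = p^2 crossings among the p parallel strands, and each of the |q| twists s_1 s_2 ... s_(p-1) adds (p-1) crossings.
  Crossings = p^2 * c(K) + (p-1)*|q|
Step 2: = 3^2 * 14 + (3-1)*20
Step 3: = 9*14 + 2*20
Step 4: = 126 + 40 = 166

166


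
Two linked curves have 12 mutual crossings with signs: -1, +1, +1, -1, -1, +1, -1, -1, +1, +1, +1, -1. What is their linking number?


Step 1: Count positive crossings: 6
Step 2: Count negative crossings: 6
Step 3: Sum of signs = 6 - 6 = 0
Step 4: Linking number = sum/2 = 0/2 = 0

0


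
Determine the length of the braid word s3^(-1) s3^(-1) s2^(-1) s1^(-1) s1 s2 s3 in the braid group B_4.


The word length counts the number of generators (including inverses).
Listing each generator: s3^(-1), s3^(-1), s2^(-1), s1^(-1), s1, s2, s3
There are 7 generators in this braid word.

7


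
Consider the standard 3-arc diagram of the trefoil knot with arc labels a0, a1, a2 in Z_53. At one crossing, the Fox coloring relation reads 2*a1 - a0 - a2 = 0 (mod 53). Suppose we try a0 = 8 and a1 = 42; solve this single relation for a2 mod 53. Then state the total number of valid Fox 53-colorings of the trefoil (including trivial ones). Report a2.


Step 1: Apply the given crossing relation 2*a1 - a0 - a2 = 0 (mod 53).
  a2 = 2*a1 - a0 mod 53
  a2 = 2*42 - 8 mod 53
  a2 = 84 - 8 mod 53
  a2 = 76 mod 53 = 23
Step 2: The trefoil has determinant 3.
  Number of Fox p-colorings (p prime) is p^2 if p = 3, else p.
  Since 53 does not divide 3, only trivial (constant) colorings exist.
  (So the trial a0 = 8, a1 = 42 with a0 != a1 does NOT extend to a valid coloring of the whole trefoil: the other two crossing relations require 3*(a1 - a0) = 0 (mod 53), which fails.)
  Total colorings = 53
Step 3: a2 = 23, total Fox 53-colorings = 53

23


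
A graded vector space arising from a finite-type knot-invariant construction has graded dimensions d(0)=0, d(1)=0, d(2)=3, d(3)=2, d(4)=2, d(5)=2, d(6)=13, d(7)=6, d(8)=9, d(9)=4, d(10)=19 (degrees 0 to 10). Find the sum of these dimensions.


Total dimension = d(0) + d(1) + ... + d(10)
= 0 + 0 + 3 + 2 + 2 + 2 + 13 + 6 + 9 + 4 + 19
= 60

60


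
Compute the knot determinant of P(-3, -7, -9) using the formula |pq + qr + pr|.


Step 1: Compute pq + qr + pr.
pq = (-3)*(-7) = 21
qr = (-7)*(-9) = 63
pr = (-3)*(-9) = 27
pq + qr + pr = 21 + 63 + 27 = 111
Step 2: Take absolute value.
det(P(-3,-7,-9)) = |111| = 111

111


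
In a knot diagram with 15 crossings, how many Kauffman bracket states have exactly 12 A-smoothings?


We choose which 12 of 15 crossings get A-smoothings.
C(15, 12) = 15! / (12! * 3!)
= 455

455


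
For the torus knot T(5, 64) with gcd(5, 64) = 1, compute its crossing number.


For a torus knot T(p, q) with gcd(p,q)=1,
the crossing number is min(p*(q-1), q*(p-1)).
p*(q-1) = 5*63 = 315
q*(p-1) = 64*4 = 256
min(315, 256) = 256

256


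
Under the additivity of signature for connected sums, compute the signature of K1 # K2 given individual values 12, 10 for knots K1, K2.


The signature is additive under connected sum.
signature(K1 # K2) = (12) + (10)
= 22

22


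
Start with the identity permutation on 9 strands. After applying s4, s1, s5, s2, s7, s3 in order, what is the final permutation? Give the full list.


Starting with identity [1, 2, 3, 4, 5, 6, 7, 8, 9].
Apply generators in sequence:
  After s4: [1, 2, 3, 5, 4, 6, 7, 8, 9]
  After s1: [2, 1, 3, 5, 4, 6, 7, 8, 9]
  After s5: [2, 1, 3, 5, 6, 4, 7, 8, 9]
  After s2: [2, 3, 1, 5, 6, 4, 7, 8, 9]
  After s7: [2, 3, 1, 5, 6, 4, 8, 7, 9]
  After s3: [2, 3, 5, 1, 6, 4, 8, 7, 9]
Final permutation: [2, 3, 5, 1, 6, 4, 8, 7, 9]

[2, 3, 5, 1, 6, 4, 8, 7, 9]


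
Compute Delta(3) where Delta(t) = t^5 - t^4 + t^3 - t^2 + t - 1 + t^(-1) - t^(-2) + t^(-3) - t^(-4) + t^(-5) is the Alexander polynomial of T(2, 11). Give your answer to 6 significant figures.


Substituting t = 3 into Delta(t) = t^5 - t^4 + t^3 - t^2 + t - 1 + t^(-1) - t^(-2) + t^(-3) - t^(-4) + t^(-5):
Term values: (243) + (-81) + (27) + (-9) + (3) + (-1) + (0.333333) + (-0.111111) + (0.037037) + (-0.0123457) + (0.00411523)
Sum = 182.2510288
Rounded to 6 significant figures: 182.251

182.251


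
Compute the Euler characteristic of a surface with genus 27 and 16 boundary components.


chi = 2 - 2g - b
= 2 - 2*27 - 16
= 2 - 54 - 16 = -68

-68


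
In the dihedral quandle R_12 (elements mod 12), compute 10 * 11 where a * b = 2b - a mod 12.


10 * 11 = 2*11 - 10 mod 12
= 22 - 10 mod 12
= 12 mod 12 = 0

0


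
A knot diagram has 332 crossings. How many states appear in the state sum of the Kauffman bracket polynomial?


Each crossing contributes 2 choices (A-smoothing or B-smoothing).
Total states = 2^332 = 8749002899132047697490008908470485461412677723572849745703082425639811996797503692894052708092215296

8749002899132047697490008908470485461412677723572849745703082425639811996797503692894052708092215296


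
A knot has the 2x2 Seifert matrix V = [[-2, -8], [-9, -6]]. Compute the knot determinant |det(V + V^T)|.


Step 1: Form V + V^T where V = [[-2, -8], [-9, -6]]
  V^T = [[-2, -9], [-8, -6]]
  V + V^T = [[-4, -17], [-17, -12]]
Step 2: det(V + V^T) = (-4)*(-12) - (-17)*(-17)
  = 48 - 289 = -241
Step 3: Knot determinant = |det(V + V^T)| = |-241| = 241

241


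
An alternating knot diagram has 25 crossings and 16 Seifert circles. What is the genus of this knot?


For alternating knots, g = (c - s + 1)/2.
= (25 - 16 + 1)/2
= 10/2 = 5

5


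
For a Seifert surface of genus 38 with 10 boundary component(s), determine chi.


chi = 2 - 2g - b
= 2 - 2*38 - 10
= 2 - 76 - 10 = -84

-84


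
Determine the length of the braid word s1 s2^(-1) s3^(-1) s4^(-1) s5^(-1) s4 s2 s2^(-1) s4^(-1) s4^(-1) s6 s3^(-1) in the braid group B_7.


The word length counts the number of generators (including inverses).
Listing each generator: s1, s2^(-1), s3^(-1), s4^(-1), s5^(-1), s4, s2, s2^(-1), s4^(-1), s4^(-1), s6, s3^(-1)
There are 12 generators in this braid word.

12


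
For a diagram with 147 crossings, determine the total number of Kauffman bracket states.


Each crossing contributes 2 choices (A-smoothing or B-smoothing).
Total states = 2^147 = 178405961588244985132285746181186892047843328

178405961588244985132285746181186892047843328


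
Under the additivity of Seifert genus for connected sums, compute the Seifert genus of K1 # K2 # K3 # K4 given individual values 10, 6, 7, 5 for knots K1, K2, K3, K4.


The Seifert genus is additive under connected sum.
Seifert genus(K1 # K2 # K3 # K4) = (10) + (6) + (7) + (5)
= 28

28


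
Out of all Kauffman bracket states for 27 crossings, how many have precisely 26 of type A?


We choose which 26 of 27 crossings get A-smoothings.
C(27, 26) = 27! / (26! * 1!)
= 27

27


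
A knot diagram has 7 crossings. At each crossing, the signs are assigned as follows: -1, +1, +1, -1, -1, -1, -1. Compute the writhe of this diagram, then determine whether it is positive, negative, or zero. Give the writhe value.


Step 1: Count positive crossings (+1).
Positive crossings: 2
Step 2: Count negative crossings (-1).
Negative crossings: 5
Step 3: Writhe = (positive) - (negative)
w = 2 - 5 = -3
Step 4: |w| = 3, and w is negative

-3


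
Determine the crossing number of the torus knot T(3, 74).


For a torus knot T(p, q) with gcd(p,q)=1,
the crossing number is min(p*(q-1), q*(p-1)).
p*(q-1) = 3*73 = 219
q*(p-1) = 74*2 = 148
min(219, 148) = 148

148


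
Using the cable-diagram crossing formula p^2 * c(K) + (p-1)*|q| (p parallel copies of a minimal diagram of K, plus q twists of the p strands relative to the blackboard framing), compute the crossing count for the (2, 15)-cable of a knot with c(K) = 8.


Step 1: Each of the c(K) crossings of the companion diagram becomes p*p = p^2 crossings among the p parallel strands, and each of the |q| twists s_1 s_2 ... s_(p-1) adds (p-1) crossings.
  Crossings = p^2 * c(K) + (p-1)*|q|
Step 2: = 2^2 * 8 + (2-1)*15
Step 3: = 4*8 + 1*15
Step 4: = 32 + 15 = 47

47


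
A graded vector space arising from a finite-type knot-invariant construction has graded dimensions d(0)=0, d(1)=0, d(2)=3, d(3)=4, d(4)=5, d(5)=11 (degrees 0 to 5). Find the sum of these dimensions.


Total dimension = d(0) + d(1) + ... + d(5)
= 0 + 0 + 3 + 4 + 5 + 11
= 23

23


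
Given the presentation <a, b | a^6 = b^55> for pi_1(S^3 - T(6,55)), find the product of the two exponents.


The relation is a^6 = b^55.
Product of exponents = 6 * 55
= 330

330


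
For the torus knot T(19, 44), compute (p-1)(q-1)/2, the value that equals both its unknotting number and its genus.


For a torus knot T(p,q), both the unknotting number and genus equal (p-1)(q-1)/2.
= (19-1)(44-1)/2
= 18*43/2
= 774/2 = 387

387


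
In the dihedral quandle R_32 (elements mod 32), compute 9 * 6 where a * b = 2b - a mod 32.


9 * 6 = 2*6 - 9 mod 32
= 12 - 9 mod 32
= 3 mod 32 = 3

3


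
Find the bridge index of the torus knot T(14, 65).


The bridge number of T(p,q) is min(p,q).
min(14, 65) = 14

14


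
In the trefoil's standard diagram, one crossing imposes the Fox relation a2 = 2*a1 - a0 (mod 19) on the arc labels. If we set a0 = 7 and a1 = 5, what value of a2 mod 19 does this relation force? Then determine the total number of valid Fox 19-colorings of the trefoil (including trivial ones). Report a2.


Step 1: Apply the given crossing relation 2*a1 - a0 - a2 = 0 (mod 19).
  a2 = 2*a1 - a0 mod 19
  a2 = 2*5 - 7 mod 19
  a2 = 10 - 7 mod 19
  a2 = 3 mod 19 = 3
Step 2: The trefoil has determinant 3.
  Number of Fox p-colorings (p prime) is p^2 if p = 3, else p.
  Since 19 does not divide 3, only trivial (constant) colorings exist.
  (So the trial a0 = 7, a1 = 5 with a0 != a1 does NOT extend to a valid coloring of the whole trefoil: the other two crossing relations require 3*(a1 - a0) = 0 (mod 19), which fails.)
  Total colorings = 19
Step 3: a2 = 3, total Fox 19-colorings = 19

3


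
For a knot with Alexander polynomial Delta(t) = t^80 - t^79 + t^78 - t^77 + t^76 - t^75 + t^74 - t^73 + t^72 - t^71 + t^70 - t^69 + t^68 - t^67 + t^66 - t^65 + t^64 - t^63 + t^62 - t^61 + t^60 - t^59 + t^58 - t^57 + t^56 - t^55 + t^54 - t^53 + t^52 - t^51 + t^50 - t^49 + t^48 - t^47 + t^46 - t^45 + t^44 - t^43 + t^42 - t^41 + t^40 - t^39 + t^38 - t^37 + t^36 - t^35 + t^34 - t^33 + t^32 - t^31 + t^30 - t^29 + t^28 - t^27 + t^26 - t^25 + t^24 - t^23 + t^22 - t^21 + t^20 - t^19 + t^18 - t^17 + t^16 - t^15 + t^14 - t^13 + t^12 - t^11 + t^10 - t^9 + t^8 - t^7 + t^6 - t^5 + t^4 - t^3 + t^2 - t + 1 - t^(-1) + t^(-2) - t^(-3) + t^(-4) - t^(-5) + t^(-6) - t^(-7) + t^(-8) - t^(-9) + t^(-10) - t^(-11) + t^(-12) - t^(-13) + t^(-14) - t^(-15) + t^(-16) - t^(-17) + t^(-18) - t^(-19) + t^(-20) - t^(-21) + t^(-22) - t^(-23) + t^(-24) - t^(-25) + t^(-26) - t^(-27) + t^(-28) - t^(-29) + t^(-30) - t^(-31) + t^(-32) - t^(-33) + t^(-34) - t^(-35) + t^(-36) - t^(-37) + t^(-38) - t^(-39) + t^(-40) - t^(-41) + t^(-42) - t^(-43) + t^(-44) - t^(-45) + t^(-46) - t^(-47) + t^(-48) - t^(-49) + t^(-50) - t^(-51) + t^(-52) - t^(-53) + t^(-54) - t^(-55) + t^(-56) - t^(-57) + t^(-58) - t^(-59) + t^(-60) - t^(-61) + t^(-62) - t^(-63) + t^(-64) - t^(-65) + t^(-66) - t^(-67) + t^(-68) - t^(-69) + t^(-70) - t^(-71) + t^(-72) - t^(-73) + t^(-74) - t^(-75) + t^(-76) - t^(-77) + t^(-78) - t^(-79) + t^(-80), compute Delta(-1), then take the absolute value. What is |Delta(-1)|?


Step 1: The polynomial has 161 terms with alternating signs, exponents from 80 down to -80.
Step 2: Substitute t = -1. The i-th term has coefficient (-1)^i and exponent (m-i),
  so its value is (-1)^i * (-1)^(m-i) = (-1)^m = 1 for every i.
Step 3: All 161 terms equal 1, so Delta(-1) = 161 * (1) = 161
Step 4: |Delta(-1)| = 161

161


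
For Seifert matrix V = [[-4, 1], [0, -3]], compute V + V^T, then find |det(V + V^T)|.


Step 1: Form V + V^T where V = [[-4, 1], [0, -3]]
  V^T = [[-4, 0], [1, -3]]
  V + V^T = [[-8, 1], [1, -6]]
Step 2: det(V + V^T) = (-8)*(-6) - 1*1
  = 48 - 1 = 47
Step 3: Knot determinant = |det(V + V^T)| = |47| = 47

47


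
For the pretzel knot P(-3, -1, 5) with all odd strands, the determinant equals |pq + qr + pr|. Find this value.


Step 1: Compute pq + qr + pr.
pq = (-3)*(-1) = 3
qr = (-1)*5 = -5
pr = (-3)*5 = -15
pq + qr + pr = 3 + (-5) + (-15) = -17
Step 2: Take absolute value.
det(P(-3,-1,5)) = |-17| = 17

17


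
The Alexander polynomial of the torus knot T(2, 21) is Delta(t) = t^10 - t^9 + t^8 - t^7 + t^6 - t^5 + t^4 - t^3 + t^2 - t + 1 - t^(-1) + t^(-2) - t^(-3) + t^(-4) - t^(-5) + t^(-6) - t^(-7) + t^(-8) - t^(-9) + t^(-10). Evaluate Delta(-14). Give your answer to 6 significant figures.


Substituting t = -14 into Delta(t) = t^10 - t^9 + t^8 - t^7 + t^6 - t^5 + t^4 - t^3 + t^2 - t + 1 - t^(-1) + t^(-2) - t^(-3) + t^(-4) - t^(-5) + t^(-6) - t^(-7) + t^(-8) - t^(-9) + t^(-10):
Term values: (289254654976) + (20661046784) + (1475789056) + (105413504) + (7529536) + (537824) + (38416) + (2744) + (196) + (14) + (1) + (0.0714286) + (0.00510204) + (0.000364431) + (2.60308e-05) + (1.85934e-06) + (1.3281e-07) + (9.48645e-09) + (6.77604e-10) + (4.84003e-11) + (3.45716e-12)
Sum = 3.115050131e+11
Rounded to 6 significant figures: 3.11505e+11

3.11505e+11


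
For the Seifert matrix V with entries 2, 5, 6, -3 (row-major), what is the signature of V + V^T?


Step 1: V + V^T = [[4, 11], [11, -6]]
Step 2: trace = -2, det = -145
Step 3: Discriminant = (-2)^2 - 4*(-145) = 584
Step 4: Eigenvalues: 11.083, -13.083
Step 5: Signature = (# positive eigenvalues) - (# negative eigenvalues) = 0

0


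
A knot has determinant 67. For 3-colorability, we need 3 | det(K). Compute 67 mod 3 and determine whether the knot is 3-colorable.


Step 1: A knot is p-colorable if and only if p divides its determinant.
Step 2: Compute 67 mod 3.
67 = 22 * 3 + 1
Step 3: 67 mod 3 = 1
Step 4: The knot is 3-colorable: no

1


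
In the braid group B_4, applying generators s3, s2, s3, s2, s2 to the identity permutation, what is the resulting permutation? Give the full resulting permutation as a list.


Starting with identity [1, 2, 3, 4].
Apply generators in sequence:
  After s3: [1, 2, 4, 3]
  After s2: [1, 4, 2, 3]
  After s3: [1, 4, 3, 2]
  After s2: [1, 3, 4, 2]
  After s2: [1, 4, 3, 2]
Final permutation: [1, 4, 3, 2]

[1, 4, 3, 2]


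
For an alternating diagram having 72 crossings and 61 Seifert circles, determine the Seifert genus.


For alternating knots, g = (c - s + 1)/2.
= (72 - 61 + 1)/2
= 12/2 = 6

6


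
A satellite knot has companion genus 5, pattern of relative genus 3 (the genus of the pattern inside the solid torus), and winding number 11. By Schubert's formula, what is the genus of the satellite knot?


Schubert: g(satellite) = g_rel(pattern) + |winding| * g(companion),
where g_rel(pattern) is the genus of the pattern relative to the solid torus.
= 3 + 11 * 5
= 3 + 55 = 58

58


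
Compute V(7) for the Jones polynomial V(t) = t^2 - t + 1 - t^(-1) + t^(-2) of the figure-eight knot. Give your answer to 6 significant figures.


Substituting t = 7 into V(t) = t^2 - t + 1 - t^(-1) + t^(-2):
  (+)t^(2) = 49
  (-)t^(1) = -7
  (+)t^(0) = 1
  (-)t^(-1) = -0.142857
  (+)t^(-2) = 0.0204082
Sum = (49) + (-7) + (1) + (-0.142857) + (0.0204082)
= 42.87755102
Rounded to 6 significant figures: 42.8776

42.8776


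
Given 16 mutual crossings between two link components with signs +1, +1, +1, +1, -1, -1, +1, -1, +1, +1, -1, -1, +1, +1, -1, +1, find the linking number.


Step 1: Count positive crossings: 10
Step 2: Count negative crossings: 6
Step 3: Sum of signs = 10 - 6 = 4
Step 4: Linking number = sum/2 = 4/2 = 2

2


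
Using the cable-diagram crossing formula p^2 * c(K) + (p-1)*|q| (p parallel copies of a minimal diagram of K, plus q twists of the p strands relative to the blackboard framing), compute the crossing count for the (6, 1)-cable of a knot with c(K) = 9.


Step 1: Each of the c(K) crossings of the companion diagram becomes p*p = p^2 crossings among the p parallel strands, and each of the |q| twists s_1 s_2 ... s_(p-1) adds (p-1) crossings.
  Crossings = p^2 * c(K) + (p-1)*|q|
Step 2: = 6^2 * 9 + (6-1)*1
Step 3: = 36*9 + 5*1
Step 4: = 324 + 5 = 329

329


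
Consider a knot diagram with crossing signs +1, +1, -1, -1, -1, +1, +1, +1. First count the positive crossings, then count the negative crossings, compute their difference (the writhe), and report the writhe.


Step 1: Count positive crossings (+1).
Positive crossings: 5
Step 2: Count negative crossings (-1).
Negative crossings: 3
Step 3: Writhe = (positive) - (negative)
w = 5 - 3 = 2
Step 4: |w| = 2, and w is positive

2


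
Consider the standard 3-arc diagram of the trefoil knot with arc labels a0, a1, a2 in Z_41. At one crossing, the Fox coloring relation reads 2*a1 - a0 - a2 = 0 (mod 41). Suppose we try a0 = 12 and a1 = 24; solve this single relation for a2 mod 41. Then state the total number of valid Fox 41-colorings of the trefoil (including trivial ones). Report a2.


Step 1: Apply the given crossing relation 2*a1 - a0 - a2 = 0 (mod 41).
  a2 = 2*a1 - a0 mod 41
  a2 = 2*24 - 12 mod 41
  a2 = 48 - 12 mod 41
  a2 = 36 mod 41 = 36
Step 2: The trefoil has determinant 3.
  Number of Fox p-colorings (p prime) is p^2 if p = 3, else p.
  Since 41 does not divide 3, only trivial (constant) colorings exist.
  (So the trial a0 = 12, a1 = 24 with a0 != a1 does NOT extend to a valid coloring of the whole trefoil: the other two crossing relations require 3*(a1 - a0) = 0 (mod 41), which fails.)
  Total colorings = 41
Step 3: a2 = 36, total Fox 41-colorings = 41

36


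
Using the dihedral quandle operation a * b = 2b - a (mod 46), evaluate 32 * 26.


32 * 26 = 2*26 - 32 mod 46
= 52 - 32 mod 46
= 20 mod 46 = 20

20


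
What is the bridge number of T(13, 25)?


The bridge number of T(p,q) is min(p,q).
min(13, 25) = 13

13


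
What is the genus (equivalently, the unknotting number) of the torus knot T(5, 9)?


For a torus knot T(p,q), both the unknotting number and genus equal (p-1)(q-1)/2.
= (5-1)(9-1)/2
= 4*8/2
= 32/2 = 16

16


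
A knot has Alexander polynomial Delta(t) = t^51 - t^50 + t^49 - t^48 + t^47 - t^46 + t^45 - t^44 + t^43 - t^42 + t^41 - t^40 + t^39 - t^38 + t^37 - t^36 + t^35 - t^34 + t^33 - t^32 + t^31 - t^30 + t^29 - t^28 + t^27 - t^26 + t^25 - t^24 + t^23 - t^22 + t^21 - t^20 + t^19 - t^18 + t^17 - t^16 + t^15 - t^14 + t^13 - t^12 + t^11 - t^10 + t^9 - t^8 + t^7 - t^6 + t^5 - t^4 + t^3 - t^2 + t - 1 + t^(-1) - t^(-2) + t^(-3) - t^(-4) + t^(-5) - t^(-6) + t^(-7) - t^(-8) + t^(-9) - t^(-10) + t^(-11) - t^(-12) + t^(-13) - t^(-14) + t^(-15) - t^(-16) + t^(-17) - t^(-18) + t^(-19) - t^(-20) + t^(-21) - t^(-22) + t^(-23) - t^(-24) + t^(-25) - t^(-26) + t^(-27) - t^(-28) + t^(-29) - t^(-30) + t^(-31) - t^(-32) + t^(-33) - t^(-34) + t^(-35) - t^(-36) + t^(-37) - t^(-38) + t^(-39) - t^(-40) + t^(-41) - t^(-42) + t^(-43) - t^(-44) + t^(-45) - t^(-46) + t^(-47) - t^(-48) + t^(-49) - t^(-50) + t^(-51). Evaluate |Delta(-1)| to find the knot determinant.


Step 1: The polynomial has 103 terms with alternating signs, exponents from 51 down to -51.
Step 2: Substitute t = -1. The i-th term has coefficient (-1)^i and exponent (m-i),
  so its value is (-1)^i * (-1)^(m-i) = (-1)^m = -1 for every i.
Step 3: All 103 terms equal -1, so Delta(-1) = 103 * (-1) = -103
Step 4: |Delta(-1)| = 103

103


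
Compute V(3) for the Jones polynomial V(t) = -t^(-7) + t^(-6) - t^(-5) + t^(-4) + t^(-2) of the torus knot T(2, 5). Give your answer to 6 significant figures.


Substituting t = 3 into V(t) = -t^(-7) + t^(-6) - t^(-5) + t^(-4) + t^(-2):
  (-)t^(-7) = -0.000457247
  (+)t^(-6) = 0.00137174
  (-)t^(-5) = -0.00411523
  (+)t^(-4) = 0.0123457
  (+)t^(-2) = 0.111111
Sum = (-0.000457247) + (0.00137174) + (-0.00411523) + (0.0123457) + (0.111111)
= 0.1202560585
Rounded to 6 significant figures: 0.120256

0.120256


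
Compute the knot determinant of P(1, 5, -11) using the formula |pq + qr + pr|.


Step 1: Compute pq + qr + pr.
pq = 1*5 = 5
qr = 5*(-11) = -55
pr = 1*(-11) = -11
pq + qr + pr = 5 + (-55) + (-11) = -61
Step 2: Take absolute value.
det(P(1,5,-11)) = |-61| = 61

61


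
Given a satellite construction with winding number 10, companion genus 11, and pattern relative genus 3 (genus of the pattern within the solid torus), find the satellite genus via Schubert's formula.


Schubert: g(satellite) = g_rel(pattern) + |winding| * g(companion),
where g_rel(pattern) is the genus of the pattern relative to the solid torus.
= 3 + 10 * 11
= 3 + 110 = 113

113


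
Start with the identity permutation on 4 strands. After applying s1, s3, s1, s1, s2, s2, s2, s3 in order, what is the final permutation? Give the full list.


Starting with identity [1, 2, 3, 4].
Apply generators in sequence:
  After s1: [2, 1, 3, 4]
  After s3: [2, 1, 4, 3]
  After s1: [1, 2, 4, 3]
  After s1: [2, 1, 4, 3]
  After s2: [2, 4, 1, 3]
  After s2: [2, 1, 4, 3]
  After s2: [2, 4, 1, 3]
  After s3: [2, 4, 3, 1]
Final permutation: [2, 4, 3, 1]

[2, 4, 3, 1]


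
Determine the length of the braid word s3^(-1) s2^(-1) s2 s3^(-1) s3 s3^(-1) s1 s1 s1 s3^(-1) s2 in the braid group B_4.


The word length counts the number of generators (including inverses).
Listing each generator: s3^(-1), s2^(-1), s2, s3^(-1), s3, s3^(-1), s1, s1, s1, s3^(-1), s2
There are 11 generators in this braid word.

11


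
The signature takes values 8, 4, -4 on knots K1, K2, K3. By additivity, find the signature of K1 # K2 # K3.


The signature is additive under connected sum.
signature(K1 # K2 # K3) = (8) + (4) + (-4)
= 8

8


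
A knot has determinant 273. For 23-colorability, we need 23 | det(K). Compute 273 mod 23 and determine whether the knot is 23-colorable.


Step 1: A knot is p-colorable if and only if p divides its determinant.
Step 2: Compute 273 mod 23.
273 = 11 * 23 + 20
Step 3: 273 mod 23 = 20
Step 4: The knot is 23-colorable: no

20


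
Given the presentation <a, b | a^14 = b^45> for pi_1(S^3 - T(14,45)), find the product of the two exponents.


The relation is a^14 = b^45.
Product of exponents = 14 * 45
= 630

630


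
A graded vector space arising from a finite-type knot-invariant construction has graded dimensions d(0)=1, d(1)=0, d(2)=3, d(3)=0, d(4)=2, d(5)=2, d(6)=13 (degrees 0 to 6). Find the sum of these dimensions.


Total dimension = d(0) + d(1) + ... + d(6)
= 1 + 0 + 3 + 0 + 2 + 2 + 13
= 21

21


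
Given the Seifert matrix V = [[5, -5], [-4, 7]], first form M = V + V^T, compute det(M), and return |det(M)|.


Step 1: Form V + V^T where V = [[5, -5], [-4, 7]]
  V^T = [[5, -4], [-5, 7]]
  V + V^T = [[10, -9], [-9, 14]]
Step 2: det(V + V^T) = 10*14 - (-9)*(-9)
  = 140 - 81 = 59
Step 3: Knot determinant = |det(V + V^T)| = |59| = 59

59


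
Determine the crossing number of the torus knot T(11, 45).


For a torus knot T(p, q) with gcd(p,q)=1,
the crossing number is min(p*(q-1), q*(p-1)).
p*(q-1) = 11*44 = 484
q*(p-1) = 45*10 = 450
min(484, 450) = 450

450


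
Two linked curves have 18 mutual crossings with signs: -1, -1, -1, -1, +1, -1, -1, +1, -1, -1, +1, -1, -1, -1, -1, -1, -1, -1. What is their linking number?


Step 1: Count positive crossings: 3
Step 2: Count negative crossings: 15
Step 3: Sum of signs = 3 - 15 = -12
Step 4: Linking number = sum/2 = -12/2 = -6

-6


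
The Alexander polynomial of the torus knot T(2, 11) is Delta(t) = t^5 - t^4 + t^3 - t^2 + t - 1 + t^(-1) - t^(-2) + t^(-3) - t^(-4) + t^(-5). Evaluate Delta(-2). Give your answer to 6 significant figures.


Substituting t = -2 into Delta(t) = t^5 - t^4 + t^3 - t^2 + t - 1 + t^(-1) - t^(-2) + t^(-3) - t^(-4) + t^(-5):
Term values: (-32) + (-16) + (-8) + (-4) + (-2) + (-1) + (-0.5) + (-0.25) + (-0.125) + (-0.0625) + (-0.03125)
Sum = -63.96875
Rounded to 6 significant figures: -63.9688

-63.9688


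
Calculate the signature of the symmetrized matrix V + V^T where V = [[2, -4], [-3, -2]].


Step 1: V + V^T = [[4, -7], [-7, -4]]
Step 2: trace = 0, det = -65
Step 3: Discriminant = 0^2 - 4*(-65) = 260
Step 4: Eigenvalues: 8.06226, -8.06226
Step 5: Signature = (# positive eigenvalues) - (# negative eigenvalues) = 0

0


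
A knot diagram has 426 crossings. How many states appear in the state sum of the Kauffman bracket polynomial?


Each crossing contributes 2 choices (A-smoothing or B-smoothing).
Total states = 2^426 = 173291855882550928723650886508942731464777317210988535948154973788413831737851601439998400381508723631086950685087723239310884864

173291855882550928723650886508942731464777317210988535948154973788413831737851601439998400381508723631086950685087723239310884864


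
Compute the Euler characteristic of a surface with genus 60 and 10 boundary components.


chi = 2 - 2g - b
= 2 - 2*60 - 10
= 2 - 120 - 10 = -128

-128


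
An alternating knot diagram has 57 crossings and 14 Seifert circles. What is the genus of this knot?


For alternating knots, g = (c - s + 1)/2.
= (57 - 14 + 1)/2
= 44/2 = 22

22


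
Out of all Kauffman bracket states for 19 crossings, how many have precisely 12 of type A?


We choose which 12 of 19 crossings get A-smoothings.
C(19, 12) = 19! / (12! * 7!)
= 50388

50388


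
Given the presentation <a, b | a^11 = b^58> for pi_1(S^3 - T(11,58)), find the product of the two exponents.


The relation is a^11 = b^58.
Product of exponents = 11 * 58
= 638

638


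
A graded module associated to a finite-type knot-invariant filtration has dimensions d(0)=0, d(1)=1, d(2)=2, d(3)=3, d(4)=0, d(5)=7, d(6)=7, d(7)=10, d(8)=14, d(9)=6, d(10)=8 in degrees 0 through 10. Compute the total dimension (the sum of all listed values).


Total dimension = d(0) + d(1) + ... + d(10)
= 0 + 1 + 2 + 3 + 0 + 7 + 7 + 10 + 14 + 6 + 8
= 58

58


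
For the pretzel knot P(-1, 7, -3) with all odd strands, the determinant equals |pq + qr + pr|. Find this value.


Step 1: Compute pq + qr + pr.
pq = (-1)*7 = -7
qr = 7*(-3) = -21
pr = (-1)*(-3) = 3
pq + qr + pr = -7 + (-21) + 3 = -25
Step 2: Take absolute value.
det(P(-1,7,-3)) = |-25| = 25

25


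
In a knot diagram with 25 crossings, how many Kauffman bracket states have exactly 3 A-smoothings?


We choose which 3 of 25 crossings get A-smoothings.
C(25, 3) = 25! / (3! * 22!)
= 2300

2300


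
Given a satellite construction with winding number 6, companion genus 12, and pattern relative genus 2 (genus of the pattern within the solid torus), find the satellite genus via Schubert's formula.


Schubert: g(satellite) = g_rel(pattern) + |winding| * g(companion),
where g_rel(pattern) is the genus of the pattern relative to the solid torus.
= 2 + 6 * 12
= 2 + 72 = 74

74


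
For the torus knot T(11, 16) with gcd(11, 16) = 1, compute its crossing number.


For a torus knot T(p, q) with gcd(p,q)=1,
the crossing number is min(p*(q-1), q*(p-1)).
p*(q-1) = 11*15 = 165
q*(p-1) = 16*10 = 160
min(165, 160) = 160

160


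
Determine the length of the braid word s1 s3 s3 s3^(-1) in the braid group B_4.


The word length counts the number of generators (including inverses).
Listing each generator: s1, s3, s3, s3^(-1)
There are 4 generators in this braid word.

4


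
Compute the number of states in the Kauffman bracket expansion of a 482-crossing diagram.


Each crossing contributes 2 choices (A-smoothing or B-smoothing).
Total states = 2^482 = 12486994201263968925526388919172665222994392570659884603436627838501486955279062480481224412253967884639307724485626491581791902717153141225160704

12486994201263968925526388919172665222994392570659884603436627838501486955279062480481224412253967884639307724485626491581791902717153141225160704


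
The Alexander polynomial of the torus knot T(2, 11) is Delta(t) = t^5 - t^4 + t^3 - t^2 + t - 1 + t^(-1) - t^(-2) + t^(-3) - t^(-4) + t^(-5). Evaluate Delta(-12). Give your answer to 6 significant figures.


Substituting t = -12 into Delta(t) = t^5 - t^4 + t^3 - t^2 + t - 1 + t^(-1) - t^(-2) + t^(-3) - t^(-4) + t^(-5):
Term values: (-248832) + (-20736) + (-1728) + (-144) + (-12) + (-1) + (-0.0833333) + (-0.00694444) + (-0.000578704) + (-4.82253e-05) + (-4.01878e-06)
Sum = -271453.0909
Rounded to 6 significant figures: -271453

-271453


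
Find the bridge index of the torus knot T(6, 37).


The bridge number of T(p,q) is min(p,q).
min(6, 37) = 6

6


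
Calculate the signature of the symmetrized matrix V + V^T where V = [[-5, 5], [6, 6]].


Step 1: V + V^T = [[-10, 11], [11, 12]]
Step 2: trace = 2, det = -241
Step 3: Discriminant = 2^2 - 4*(-241) = 968
Step 4: Eigenvalues: 16.5563, -14.5563
Step 5: Signature = (# positive eigenvalues) - (# negative eigenvalues) = 0

0


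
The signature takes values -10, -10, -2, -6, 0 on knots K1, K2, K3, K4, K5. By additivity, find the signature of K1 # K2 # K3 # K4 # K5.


The signature is additive under connected sum.
signature(K1 # K2 # K3 # K4 # K5) = (-10) + (-10) + (-2) + (-6) + (0)
= -28

-28


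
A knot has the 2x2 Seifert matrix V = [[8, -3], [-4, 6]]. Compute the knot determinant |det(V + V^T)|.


Step 1: Form V + V^T where V = [[8, -3], [-4, 6]]
  V^T = [[8, -4], [-3, 6]]
  V + V^T = [[16, -7], [-7, 12]]
Step 2: det(V + V^T) = 16*12 - (-7)*(-7)
  = 192 - 49 = 143
Step 3: Knot determinant = |det(V + V^T)| = |143| = 143

143
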